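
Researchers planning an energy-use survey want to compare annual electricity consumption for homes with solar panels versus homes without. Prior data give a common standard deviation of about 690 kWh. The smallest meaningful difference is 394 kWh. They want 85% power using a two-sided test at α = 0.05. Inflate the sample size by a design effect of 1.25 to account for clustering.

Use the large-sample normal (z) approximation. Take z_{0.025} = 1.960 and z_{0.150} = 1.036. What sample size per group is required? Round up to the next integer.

n = 69 per group

n = (z_{α/2} + z_β)² · (σ₁² + σ₂²) / δ²
  = (1.960 + 1.036)² · (2·690² = 952200) / 394²
  = 8.9760 · 952200 / 155236
  = 55.06
Design effect: 1.25 × 55.06 = 68.82.
Round up → n = 69 per group.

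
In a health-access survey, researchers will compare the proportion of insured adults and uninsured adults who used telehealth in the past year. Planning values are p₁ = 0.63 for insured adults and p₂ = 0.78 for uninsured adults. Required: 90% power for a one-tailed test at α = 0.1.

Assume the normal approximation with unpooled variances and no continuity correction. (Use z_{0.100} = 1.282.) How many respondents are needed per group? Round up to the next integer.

n = 119 per group

n = (z_α + z_β)² · [p₁(1−p₁) + p₂(1−p₂)] / (p₁ − p₂)²
  = (1.282 + 1.282)² · (0.63·0.37 + 0.78·0.22) / (-0.15)²
  = (2.564)² · (0.2331 + 0.1716) / 0.0225
  = 6.5741 · 0.4047 / 0.0225
  = 118.25
Round up → n = 119 per group.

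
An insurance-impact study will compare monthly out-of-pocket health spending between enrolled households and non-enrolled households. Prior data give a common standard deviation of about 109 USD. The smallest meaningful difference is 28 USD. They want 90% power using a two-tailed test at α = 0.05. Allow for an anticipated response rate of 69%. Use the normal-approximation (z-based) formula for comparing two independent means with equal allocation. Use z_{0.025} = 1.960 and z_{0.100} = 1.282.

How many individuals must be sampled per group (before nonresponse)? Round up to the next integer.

n = (z_{α/2} + z_β)² · (σ₁² + σ₂²) / δ²
  = (1.960 + 1.282)² · (2·109² = 23762) / 28²
  = 10.5106 · 23762 / 784
  = 318.56
Adjust for 69% response: 318.56 / 0.69 = 461.68.
Round up → n = 462 per group.

n = 462 per group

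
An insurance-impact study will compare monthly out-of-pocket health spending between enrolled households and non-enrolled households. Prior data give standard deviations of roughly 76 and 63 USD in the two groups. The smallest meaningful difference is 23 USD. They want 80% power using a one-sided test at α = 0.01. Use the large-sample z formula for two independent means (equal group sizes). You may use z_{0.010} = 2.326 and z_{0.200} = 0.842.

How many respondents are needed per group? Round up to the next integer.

n = (z_α + z_β)² · (σ₁² + σ₂²) / δ²
  = (2.326 + 0.842)² · (76² + 63² = 9745) / 23²
  = 10.0362 · 9745 / 529
  = 184.88
Round up → n = 185 per group.

n = 185 per group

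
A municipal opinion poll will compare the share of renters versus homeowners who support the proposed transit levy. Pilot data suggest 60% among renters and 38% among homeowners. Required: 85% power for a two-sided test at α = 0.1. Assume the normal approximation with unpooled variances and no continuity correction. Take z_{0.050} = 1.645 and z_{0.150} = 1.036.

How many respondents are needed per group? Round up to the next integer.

n = 71 per group

n = (z_{α/2} + z_β)² · [p₁(1−p₁) + p₂(1−p₂)] / (p₁ − p₂)²
  = (1.645 + 1.036)² · (0.60·0.40 + 0.38·0.62) / (0.22)²
  = (2.681)² · (0.2400 + 0.2356) / 0.0484
  = 7.1878 · 0.4756 / 0.0484
  = 70.63
Round up → n = 71 per group.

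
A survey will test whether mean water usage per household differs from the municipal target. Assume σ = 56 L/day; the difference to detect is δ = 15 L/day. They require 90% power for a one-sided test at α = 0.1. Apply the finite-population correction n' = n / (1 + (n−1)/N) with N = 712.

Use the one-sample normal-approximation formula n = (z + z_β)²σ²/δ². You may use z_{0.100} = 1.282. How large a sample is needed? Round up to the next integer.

n = 82

n = (z_α + z_β)² · σ² / δ²
  = (1.282 + 1.282)² · 56² / 15²
  = 6.5741 · 3136 / 225
  = 91.63
Finite-population correction (N = 712): 91.63 / (1 + (91.63 − 1)/712) = 81.28.
Round up → n = 82.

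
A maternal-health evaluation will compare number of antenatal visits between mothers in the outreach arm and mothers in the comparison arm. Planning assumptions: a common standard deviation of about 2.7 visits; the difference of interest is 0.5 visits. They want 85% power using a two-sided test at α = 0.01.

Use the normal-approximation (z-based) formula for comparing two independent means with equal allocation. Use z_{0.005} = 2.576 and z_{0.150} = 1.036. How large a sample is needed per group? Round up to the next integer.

n = 761 per group

n = (z_{α/2} + z_β)² · (σ₁² + σ₂²) / δ²
  = (2.576 + 1.036)² · (2·2.7² = 14.58) / 0.5²
  = 13.0465 · 14.58 / 0.25
  = 760.87
Round up → n = 761 per group.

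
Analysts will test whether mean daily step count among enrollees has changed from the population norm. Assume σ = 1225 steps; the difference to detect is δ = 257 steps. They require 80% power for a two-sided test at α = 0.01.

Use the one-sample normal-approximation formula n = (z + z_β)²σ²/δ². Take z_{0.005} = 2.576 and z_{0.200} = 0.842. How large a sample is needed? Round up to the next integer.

n = 266

n = (z_{α/2} + z_β)² · σ² / δ²
  = (2.576 + 0.842)² · 1225² / 257²
  = 11.6827 · 1500625 / 66049
  = 265.43
Round up → n = 266.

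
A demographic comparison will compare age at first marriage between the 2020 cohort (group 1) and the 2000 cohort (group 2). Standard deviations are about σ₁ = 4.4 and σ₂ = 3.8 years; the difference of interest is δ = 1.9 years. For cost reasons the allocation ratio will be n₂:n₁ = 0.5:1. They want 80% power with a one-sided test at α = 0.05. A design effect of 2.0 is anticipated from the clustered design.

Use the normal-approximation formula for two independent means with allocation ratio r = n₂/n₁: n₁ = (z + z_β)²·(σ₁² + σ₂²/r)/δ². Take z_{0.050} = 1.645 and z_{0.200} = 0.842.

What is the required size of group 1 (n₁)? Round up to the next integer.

n₁ = 166

n₁ = (z_α + z_β)² · (σ₁² + σ₂²/r) / δ²
   = (1.645 + 0.842)² · (4.4² + 3.8²/0.5) / 1.9²
   = 6.1852 · (19.36 + 28.88) / 3.61
   = 6.1852 · 48.24 / 3.61
   = 82.65
Design effect: 2.0 × 82.65 = 165.30.
Round up → n₁ = 166; n₂ = r·n₁ = 0.5 × 166 = 83.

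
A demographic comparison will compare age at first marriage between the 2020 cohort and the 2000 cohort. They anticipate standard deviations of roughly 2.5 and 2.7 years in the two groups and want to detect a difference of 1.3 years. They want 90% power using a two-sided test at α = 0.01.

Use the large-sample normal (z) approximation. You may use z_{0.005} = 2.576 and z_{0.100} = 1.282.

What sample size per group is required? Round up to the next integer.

n = (z_{α/2} + z_β)² · (σ₁² + σ₂²) / δ²
  = (2.576 + 1.282)² · (2.5² + 2.7² = 13.54) / 1.3²
  = 14.8842 · 13.54 / 1.69
  = 119.25
Round up → n = 120 per group.

n = 120 per group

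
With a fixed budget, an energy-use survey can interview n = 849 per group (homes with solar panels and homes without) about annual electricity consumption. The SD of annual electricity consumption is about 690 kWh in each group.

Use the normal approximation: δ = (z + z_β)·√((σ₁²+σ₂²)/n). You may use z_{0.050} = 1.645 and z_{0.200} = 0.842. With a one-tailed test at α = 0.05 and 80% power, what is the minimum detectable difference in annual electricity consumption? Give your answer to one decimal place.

δ = (z_α + z_β) · √((σ₁²+σ₂²)/n)
  = (1.645 + 0.842) · √(952200/849)
  = 2.487 · √1121.6
  = 2.487 · 33.4896
  = 83.2887

Minimum detectable difference ≈ 83.3 kWh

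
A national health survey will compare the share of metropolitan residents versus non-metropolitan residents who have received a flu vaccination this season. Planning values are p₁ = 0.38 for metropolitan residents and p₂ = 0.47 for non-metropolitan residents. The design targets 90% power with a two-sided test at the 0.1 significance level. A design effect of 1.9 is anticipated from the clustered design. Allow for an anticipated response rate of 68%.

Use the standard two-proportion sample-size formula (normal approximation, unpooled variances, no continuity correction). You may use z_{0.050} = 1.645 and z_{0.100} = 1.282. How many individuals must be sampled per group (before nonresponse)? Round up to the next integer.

n = 1433 per group

n = (z_{α/2} + z_β)² · [p₁(1−p₁) + p₂(1−p₂)] / (p₁ − p₂)²
  = (1.645 + 1.282)² · (0.38·0.62 + 0.47·0.53) / (-0.09)²
  = (2.927)² · (0.2356 + 0.2491) / 0.0081
  = 8.5673 · 0.4847 / 0.0081
  = 512.66
Design effect: 1.9 × 512.66 = 974.06.
Adjust for 68% response: 974.06 / 0.68 = 1432.45.
Round up → n = 1433 per group.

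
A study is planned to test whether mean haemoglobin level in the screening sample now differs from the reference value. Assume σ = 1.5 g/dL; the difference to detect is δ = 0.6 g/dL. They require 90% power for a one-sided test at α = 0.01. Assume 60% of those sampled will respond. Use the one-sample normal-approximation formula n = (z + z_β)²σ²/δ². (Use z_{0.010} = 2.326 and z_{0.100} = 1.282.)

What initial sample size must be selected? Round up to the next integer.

n = 136

n = (z_α + z_β)² · σ² / δ²
  = (2.326 + 1.282)² · 1.5² / 0.6²
  = 13.0177 · 2.25 / 0.36
  = 81.36
Adjust for 60% response: 81.36 / 0.60 = 135.60.
Round up → n = 136.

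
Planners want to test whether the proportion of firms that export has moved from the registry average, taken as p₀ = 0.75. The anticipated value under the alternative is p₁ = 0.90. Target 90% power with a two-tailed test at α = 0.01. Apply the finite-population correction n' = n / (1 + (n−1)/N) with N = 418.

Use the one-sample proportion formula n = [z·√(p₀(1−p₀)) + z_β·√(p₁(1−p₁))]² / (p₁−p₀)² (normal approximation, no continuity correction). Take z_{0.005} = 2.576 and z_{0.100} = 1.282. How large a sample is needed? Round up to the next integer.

n = [z_{α/2}·√(p₀q₀) + z_β·√(p₁q₁)]² / (p₁ − p₀)²
  = [2.576·√(0.75·0.25) + 1.282·√(0.90·0.10)]² / (0.15)²
  = [2.576·0.4330 + 1.282·0.3000]² / 0.0225
  = [1.5000]² / 0.0225
  = 100.01
Finite-population correction (N = 418): 100.01 / (1 + (100.01 − 1)/418) = 80.85.
Round up → n = 81.

n = 81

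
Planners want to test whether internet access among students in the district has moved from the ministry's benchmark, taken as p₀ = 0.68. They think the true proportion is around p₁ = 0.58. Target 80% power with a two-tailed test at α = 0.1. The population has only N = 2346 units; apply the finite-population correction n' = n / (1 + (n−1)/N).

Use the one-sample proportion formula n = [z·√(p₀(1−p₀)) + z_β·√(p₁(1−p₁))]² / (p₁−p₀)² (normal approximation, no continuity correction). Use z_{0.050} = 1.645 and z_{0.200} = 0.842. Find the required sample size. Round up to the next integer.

n = 133

n = [z_{α/2}·√(p₀q₀) + z_β·√(p₁q₁)]² / (p₁ − p₀)²
  = [1.645·√(0.68·0.32) + 0.842·√(0.58·0.42)]² / (-0.10)²
  = [1.645·0.4665 + 0.842·0.4936]² / 0.0100
  = [1.1829]² / 0.0100
  = 139.93
Finite-population correction (N = 2346): 139.93 / (1 + (139.93 − 1)/2346) = 132.11.
Round up → n = 133.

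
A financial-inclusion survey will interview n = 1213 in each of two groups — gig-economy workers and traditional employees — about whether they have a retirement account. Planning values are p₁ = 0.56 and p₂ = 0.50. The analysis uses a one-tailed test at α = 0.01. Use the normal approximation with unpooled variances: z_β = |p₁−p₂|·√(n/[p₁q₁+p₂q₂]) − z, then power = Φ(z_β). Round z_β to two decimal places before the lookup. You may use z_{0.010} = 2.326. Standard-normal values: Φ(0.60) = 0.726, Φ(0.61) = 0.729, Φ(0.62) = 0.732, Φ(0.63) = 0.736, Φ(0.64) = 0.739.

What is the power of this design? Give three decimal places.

z_β = |p₁−p₂|·√(n/[p₁q₁+p₂q₂]) − z_α
    = 0.06 · √(1213/0.4964) − 2.326
    = 0.06 · 49.4327 − 2.326
    = 2.9660 − 2.326 = 0.6400 → 0.64
Power = Φ(0.64) = 0.739.

Power ≈ 0.739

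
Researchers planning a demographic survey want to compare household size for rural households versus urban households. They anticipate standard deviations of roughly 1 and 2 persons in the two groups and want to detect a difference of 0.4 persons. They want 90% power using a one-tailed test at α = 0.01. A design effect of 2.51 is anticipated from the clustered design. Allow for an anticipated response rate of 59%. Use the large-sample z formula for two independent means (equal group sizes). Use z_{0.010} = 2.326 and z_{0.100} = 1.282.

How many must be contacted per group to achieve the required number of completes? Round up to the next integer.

n = (z_α + z_β)² · (σ₁² + σ₂²) / δ²
  = (2.326 + 1.282)² · (1² + 2² = 5) / 0.4²
  = 13.0177 · 5 / 0.16
  = 406.80
Design effect: 2.51 × 406.80 = 1021.07.
Adjust for 59% response: 1021.07 / 0.59 = 1730.63.
Round up → n = 1731 per group.

n = 1731 per group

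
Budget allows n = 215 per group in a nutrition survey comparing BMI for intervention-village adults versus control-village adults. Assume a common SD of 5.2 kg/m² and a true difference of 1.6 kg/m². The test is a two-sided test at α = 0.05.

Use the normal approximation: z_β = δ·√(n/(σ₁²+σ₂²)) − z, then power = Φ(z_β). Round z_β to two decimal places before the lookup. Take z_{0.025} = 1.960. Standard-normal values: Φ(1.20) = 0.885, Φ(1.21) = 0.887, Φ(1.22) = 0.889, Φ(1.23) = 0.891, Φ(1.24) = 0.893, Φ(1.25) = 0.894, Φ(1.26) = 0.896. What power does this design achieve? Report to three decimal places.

Power ≈ 0.891

z_β = δ·√(n/(σ₁²+σ₂²)) − z_{α/2}
    = 1.6 · √(215/54.08) − 1.960
    = 1.6 · 1.99389 − 1.960
    = 3.1902 − 1.960 = 1.2302 → 1.23
Power = Φ(1.23) = 0.891.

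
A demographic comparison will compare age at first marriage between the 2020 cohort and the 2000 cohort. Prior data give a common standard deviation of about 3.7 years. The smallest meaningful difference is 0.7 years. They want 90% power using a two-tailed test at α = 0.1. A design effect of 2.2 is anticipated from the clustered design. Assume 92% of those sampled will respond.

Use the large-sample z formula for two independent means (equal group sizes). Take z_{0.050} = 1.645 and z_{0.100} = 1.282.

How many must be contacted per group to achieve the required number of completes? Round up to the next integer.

n = (z_{α/2} + z_β)² · (σ₁² + σ₂²) / δ²
  = (1.645 + 1.282)² · (2·3.7² = 27.38) / 0.7²
  = 8.5673 · 27.38 / 0.49
  = 478.72
Design effect: 2.2 × 478.72 = 1053.19.
Adjust for 92% response: 1053.19 / 0.92 = 1144.77.
Round up → n = 1145 per group.

n = 1145 per group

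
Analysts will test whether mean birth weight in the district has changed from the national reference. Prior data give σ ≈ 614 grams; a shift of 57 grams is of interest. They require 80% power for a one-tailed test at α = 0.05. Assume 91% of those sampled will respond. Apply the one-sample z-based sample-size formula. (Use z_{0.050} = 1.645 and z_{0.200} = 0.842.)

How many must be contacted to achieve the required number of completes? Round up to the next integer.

n = (z_α + z_β)² · σ² / δ²
  = (1.645 + 0.842)² · 614² / 57²
  = 6.1852 · 376996 / 3249
  = 717.69
Adjust for 91% response: 717.69 / 0.91 = 788.67.
Round up → n = 789.

n = 789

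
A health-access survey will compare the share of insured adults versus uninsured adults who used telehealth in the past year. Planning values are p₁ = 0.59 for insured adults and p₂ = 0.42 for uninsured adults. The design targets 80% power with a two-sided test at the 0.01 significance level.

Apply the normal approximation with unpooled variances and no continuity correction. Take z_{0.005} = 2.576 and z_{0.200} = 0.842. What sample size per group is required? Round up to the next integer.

n = 197 per group

n = (z_{α/2} + z_β)² · [p₁(1−p₁) + p₂(1−p₂)] / (p₁ − p₂)²
  = (2.576 + 0.842)² · (0.59·0.41 + 0.42·0.58) / (0.17)²
  = (3.418)² · (0.2419 + 0.2436) / 0.0289
  = 11.6827 · 0.4855 / 0.0289
  = 196.26
Round up → n = 197 per group.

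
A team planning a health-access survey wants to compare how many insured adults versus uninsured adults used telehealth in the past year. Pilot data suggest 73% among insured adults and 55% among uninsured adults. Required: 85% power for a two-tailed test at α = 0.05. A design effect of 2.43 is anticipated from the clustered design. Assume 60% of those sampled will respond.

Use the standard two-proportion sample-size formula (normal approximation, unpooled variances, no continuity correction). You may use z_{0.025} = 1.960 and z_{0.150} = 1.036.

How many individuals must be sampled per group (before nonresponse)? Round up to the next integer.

n = (z_{α/2} + z_β)² · [p₁(1−p₁) + p₂(1−p₂)] / (p₁ − p₂)²
  = (1.960 + 1.036)² · (0.73·0.27 + 0.55·0.45) / (0.18)²
  = (2.996)² · (0.1971 + 0.2475) / 0.0324
  = 8.9760 · 0.4446 / 0.0324
  = 123.17
Design effect: 2.43 × 123.17 = 299.31.
Adjust for 60% response: 299.31 / 0.60 = 498.84.
Round up → n = 499 per group.

n = 499 per group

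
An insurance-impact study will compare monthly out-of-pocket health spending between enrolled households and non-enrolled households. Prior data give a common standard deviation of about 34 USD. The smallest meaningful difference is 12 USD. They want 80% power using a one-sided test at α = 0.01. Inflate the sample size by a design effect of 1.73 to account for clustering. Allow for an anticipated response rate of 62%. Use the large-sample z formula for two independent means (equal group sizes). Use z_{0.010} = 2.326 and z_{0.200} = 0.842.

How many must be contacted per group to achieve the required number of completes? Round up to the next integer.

n = 450 per group

n = (z_α + z_β)² · (σ₁² + σ₂²) / δ²
  = (2.326 + 0.842)² · (2·34² = 2312) / 12²
  = 10.0362 · 2312 / 144
  = 161.14
Design effect: 1.73 × 161.14 = 278.77.
Adjust for 62% response: 278.77 / 0.62 = 449.62.
Round up → n = 450 per group.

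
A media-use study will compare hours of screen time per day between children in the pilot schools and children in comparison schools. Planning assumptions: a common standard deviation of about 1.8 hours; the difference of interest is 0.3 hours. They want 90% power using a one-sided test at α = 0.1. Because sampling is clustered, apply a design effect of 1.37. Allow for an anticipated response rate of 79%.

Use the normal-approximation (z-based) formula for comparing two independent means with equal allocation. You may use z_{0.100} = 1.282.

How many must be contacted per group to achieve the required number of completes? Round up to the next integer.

n = 821 per group

n = (z_α + z_β)² · (σ₁² + σ₂²) / δ²
  = (1.282 + 1.282)² · (2·1.8² = 6.48) / 0.3²
  = 6.5741 · 6.48 / 0.09
  = 473.33
Design effect: 1.37 × 473.33 = 648.47.
Adjust for 79% response: 648.47 / 0.79 = 820.85.
Round up → n = 821 per group.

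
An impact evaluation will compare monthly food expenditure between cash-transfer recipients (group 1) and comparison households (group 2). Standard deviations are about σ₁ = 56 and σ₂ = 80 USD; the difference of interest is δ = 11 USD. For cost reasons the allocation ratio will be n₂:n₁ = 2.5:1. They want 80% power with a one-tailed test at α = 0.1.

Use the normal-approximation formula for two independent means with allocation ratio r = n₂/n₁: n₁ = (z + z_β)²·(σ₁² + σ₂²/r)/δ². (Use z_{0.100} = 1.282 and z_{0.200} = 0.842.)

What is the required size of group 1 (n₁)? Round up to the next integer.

n₁ = 213

n₁ = (z_α + z_β)² · (σ₁² + σ₂²/r) / δ²
   = (1.282 + 0.842)² · (56² + 80²/2.5) / 11²
   = 4.5114 · (3136 + 2560) / 121
   = 4.5114 · 5696 / 121
   = 212.37
Round up → n₁ = 213; n₂ = r·n₁ = 2.5 × 213 = 533.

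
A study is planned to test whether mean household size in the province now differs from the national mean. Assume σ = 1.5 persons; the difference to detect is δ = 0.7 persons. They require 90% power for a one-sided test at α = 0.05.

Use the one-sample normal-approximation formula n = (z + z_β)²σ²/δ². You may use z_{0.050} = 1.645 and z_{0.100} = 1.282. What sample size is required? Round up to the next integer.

n = (z_α + z_β)² · σ² / δ²
  = (1.645 + 1.282)² · 1.5² / 0.7²
  = 8.5673 · 2.25 / 0.49
  = 39.34
Round up → n = 40.

n = 40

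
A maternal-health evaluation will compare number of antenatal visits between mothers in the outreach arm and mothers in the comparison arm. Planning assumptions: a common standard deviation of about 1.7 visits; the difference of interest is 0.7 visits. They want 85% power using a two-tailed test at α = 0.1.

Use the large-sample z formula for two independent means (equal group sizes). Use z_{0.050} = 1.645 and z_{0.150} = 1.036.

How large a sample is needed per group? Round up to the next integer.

n = 85 per group

n = (z_{α/2} + z_β)² · (σ₁² + σ₂²) / δ²
  = (1.645 + 1.036)² · (2·1.7² = 5.78) / 0.7²
  = 7.1878 · 5.78 / 0.49
  = 84.79
Round up → n = 85 per group.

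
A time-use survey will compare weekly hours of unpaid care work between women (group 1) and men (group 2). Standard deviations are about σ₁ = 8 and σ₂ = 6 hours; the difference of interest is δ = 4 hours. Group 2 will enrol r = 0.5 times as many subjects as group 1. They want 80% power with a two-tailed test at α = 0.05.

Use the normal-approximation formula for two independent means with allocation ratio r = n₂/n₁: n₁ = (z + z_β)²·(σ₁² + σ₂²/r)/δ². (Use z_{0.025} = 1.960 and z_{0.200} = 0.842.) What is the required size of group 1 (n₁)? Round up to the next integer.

n₁ = 67

n₁ = (z_{α/2} + z_β)² · (σ₁² + σ₂²/r) / δ²
   = (1.960 + 0.842)² · (8² + 6²/0.5) / 4²
   = 7.8512 · (64 + 72) / 16
   = 7.8512 · 136 / 16
   = 66.74
Round up → n₁ = 67; n₂ = r·n₁ = 0.5 × 67 = 34.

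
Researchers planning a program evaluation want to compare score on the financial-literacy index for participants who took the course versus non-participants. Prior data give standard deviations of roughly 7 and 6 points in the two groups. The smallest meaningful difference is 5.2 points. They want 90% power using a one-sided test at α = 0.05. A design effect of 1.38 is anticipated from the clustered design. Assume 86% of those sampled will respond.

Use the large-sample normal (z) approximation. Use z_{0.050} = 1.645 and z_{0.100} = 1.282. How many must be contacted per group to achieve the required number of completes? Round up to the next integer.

n = (z_α + z_β)² · (σ₁² + σ₂²) / δ²
  = (1.645 + 1.282)² · (7² + 6² = 85) / 5.2²
  = 8.5673 · 85 / 27.04
  = 26.93
Design effect: 1.38 × 26.93 = 37.17.
Adjust for 86% response: 37.17 / 0.86 = 43.22.
Round up → n = 44 per group.

n = 44 per group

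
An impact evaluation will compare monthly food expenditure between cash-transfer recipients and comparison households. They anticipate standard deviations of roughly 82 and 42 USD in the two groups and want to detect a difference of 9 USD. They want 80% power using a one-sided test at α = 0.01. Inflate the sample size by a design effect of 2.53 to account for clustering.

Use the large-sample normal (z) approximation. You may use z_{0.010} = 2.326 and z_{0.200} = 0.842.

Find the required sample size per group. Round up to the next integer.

n = (z_α + z_β)² · (σ₁² + σ₂²) / δ²
  = (2.326 + 0.842)² · (82² + 42² = 8488) / 9²
  = 10.0362 · 8488 / 81
  = 1051.70
Design effect: 2.53 × 1051.70 = 2660.79.
Round up → n = 2661 per group.

n = 2661 per group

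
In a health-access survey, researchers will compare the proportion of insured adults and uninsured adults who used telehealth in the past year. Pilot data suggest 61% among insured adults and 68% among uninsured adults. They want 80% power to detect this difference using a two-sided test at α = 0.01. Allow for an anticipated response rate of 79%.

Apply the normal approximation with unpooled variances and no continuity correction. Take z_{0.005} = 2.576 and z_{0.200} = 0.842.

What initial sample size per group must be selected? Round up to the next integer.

n = 1375 per group

n = (z_{α/2} + z_β)² · [p₁(1−p₁) + p₂(1−p₂)] / (p₁ − p₂)²
  = (2.576 + 0.842)² · (0.61·0.39 + 0.68·0.32) / (-0.07)²
  = (3.418)² · (0.2379 + 0.2176) / 0.0049
  = 11.6827 · 0.4555 / 0.0049
  = 1086.02
Adjust for 79% response: 1086.02 / 0.79 = 1374.70.
Round up → n = 1375 per group.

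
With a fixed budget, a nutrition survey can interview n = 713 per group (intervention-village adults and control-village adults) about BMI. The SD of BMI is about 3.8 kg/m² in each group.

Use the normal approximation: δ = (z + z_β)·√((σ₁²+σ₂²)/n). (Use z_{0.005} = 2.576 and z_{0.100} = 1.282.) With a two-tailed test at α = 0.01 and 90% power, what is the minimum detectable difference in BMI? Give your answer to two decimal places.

δ = (z_{α/2} + z_β) · √((σ₁²+σ₂²)/n)
  = (2.576 + 1.282) · √(28.88/713)
  = 3.858 · √0.0405
  = 3.858 · 0.2013
  = 0.7765

Minimum detectable difference ≈ 0.78 kg/m²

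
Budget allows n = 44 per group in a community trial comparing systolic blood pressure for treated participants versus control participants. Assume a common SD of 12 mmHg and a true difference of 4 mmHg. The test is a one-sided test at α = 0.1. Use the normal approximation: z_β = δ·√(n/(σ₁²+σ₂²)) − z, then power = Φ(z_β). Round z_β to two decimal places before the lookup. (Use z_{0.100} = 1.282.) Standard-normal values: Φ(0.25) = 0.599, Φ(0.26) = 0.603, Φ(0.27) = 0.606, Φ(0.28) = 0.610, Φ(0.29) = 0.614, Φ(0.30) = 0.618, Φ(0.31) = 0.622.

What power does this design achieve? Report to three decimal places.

z_β = δ·√(n/(σ₁²+σ₂²)) − z_α
    = 4 · √(44/288) − 1.282
    = 4 · 0.39087 − 1.282
    = 1.5635 − 1.282 = 0.2815 → 0.28
Power = Φ(0.28) = 0.610.

Power ≈ 0.610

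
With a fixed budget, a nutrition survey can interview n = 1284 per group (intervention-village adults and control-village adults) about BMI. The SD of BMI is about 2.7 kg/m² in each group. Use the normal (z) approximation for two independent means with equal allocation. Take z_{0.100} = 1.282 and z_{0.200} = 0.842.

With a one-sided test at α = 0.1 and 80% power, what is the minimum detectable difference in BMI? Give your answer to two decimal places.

Minimum detectable difference ≈ 0.23 kg/m²

δ = (z_α + z_β) · √((σ₁²+σ₂²)/n)
  = (1.282 + 0.842) · √(14.58/1284)
  = 2.124 · √0.01136
  = 2.124 · 0.1066
  = 0.2263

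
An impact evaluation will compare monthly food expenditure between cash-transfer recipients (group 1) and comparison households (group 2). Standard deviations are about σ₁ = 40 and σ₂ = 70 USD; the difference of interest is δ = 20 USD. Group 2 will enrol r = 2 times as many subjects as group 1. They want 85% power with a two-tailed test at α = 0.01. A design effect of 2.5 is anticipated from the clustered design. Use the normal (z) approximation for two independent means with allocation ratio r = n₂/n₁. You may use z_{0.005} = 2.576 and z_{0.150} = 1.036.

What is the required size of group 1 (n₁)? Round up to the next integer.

n₁ = 331

n₁ = (z_{α/2} + z_β)² · (σ₁² + σ₂²/r) / δ²
   = (2.576 + 1.036)² · (40² + 70²/2) / 20²
   = 13.0465 · (1600 + 2450) / 400
   = 13.0465 · 4050 / 400
   = 132.10
Design effect: 2.5 × 132.10 = 330.24.
Round up → n₁ = 331; n₂ = r·n₁ = 2 × 331 = 662.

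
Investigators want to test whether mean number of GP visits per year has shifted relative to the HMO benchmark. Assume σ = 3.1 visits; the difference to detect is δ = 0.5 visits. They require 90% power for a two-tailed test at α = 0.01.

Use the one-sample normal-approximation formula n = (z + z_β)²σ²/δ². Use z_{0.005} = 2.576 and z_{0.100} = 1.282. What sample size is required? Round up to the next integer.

n = (z_{α/2} + z_β)² · σ² / δ²
  = (2.576 + 1.282)² · 3.1² / 0.5²
  = 14.8842 · 9.61 / 0.25
  = 572.15
Round up → n = 573.

n = 573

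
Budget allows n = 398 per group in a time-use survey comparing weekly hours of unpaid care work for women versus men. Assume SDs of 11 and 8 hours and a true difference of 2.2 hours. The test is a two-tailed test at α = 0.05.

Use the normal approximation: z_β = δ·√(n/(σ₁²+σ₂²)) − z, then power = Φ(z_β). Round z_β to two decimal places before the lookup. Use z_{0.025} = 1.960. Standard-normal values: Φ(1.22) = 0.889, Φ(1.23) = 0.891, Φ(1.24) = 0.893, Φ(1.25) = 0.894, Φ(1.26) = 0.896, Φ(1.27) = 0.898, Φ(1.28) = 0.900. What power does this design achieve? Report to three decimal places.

Power ≈ 0.898

z_β = δ·√(n/(σ₁²+σ₂²)) − z_{α/2}
    = 2.2 · √(398/185) − 1.960
    = 2.2 · 1.46675 − 1.960
    = 3.2268 − 1.960 = 1.2668 → 1.27
Power = Φ(1.27) = 0.898.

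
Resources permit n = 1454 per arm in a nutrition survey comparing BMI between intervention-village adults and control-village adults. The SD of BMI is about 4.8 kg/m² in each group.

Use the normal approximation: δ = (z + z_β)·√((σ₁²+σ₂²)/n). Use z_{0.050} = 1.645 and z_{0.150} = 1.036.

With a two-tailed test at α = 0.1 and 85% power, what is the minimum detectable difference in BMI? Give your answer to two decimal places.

δ = (z_{α/2} + z_β) · √((σ₁²+σ₂²)/n)
  = (1.645 + 1.036) · √(46.08/1454)
  = 2.681 · √0.03169
  = 2.681 · 0.1780
  = 0.4773

Minimum detectable difference ≈ 0.48 kg/m²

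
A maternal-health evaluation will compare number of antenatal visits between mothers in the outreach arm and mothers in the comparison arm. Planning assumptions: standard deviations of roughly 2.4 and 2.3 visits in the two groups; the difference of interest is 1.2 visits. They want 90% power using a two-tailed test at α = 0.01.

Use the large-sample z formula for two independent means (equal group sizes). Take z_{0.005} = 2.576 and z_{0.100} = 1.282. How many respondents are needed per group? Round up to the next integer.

n = (z_{α/2} + z_β)² · (σ₁² + σ₂²) / δ²
  = (2.576 + 1.282)² · (2.4² + 2.3² = 11.05) / 1.2²
  = 14.8842 · 11.05 / 1.44
  = 114.22
Round up → n = 115 per group.

n = 115 per group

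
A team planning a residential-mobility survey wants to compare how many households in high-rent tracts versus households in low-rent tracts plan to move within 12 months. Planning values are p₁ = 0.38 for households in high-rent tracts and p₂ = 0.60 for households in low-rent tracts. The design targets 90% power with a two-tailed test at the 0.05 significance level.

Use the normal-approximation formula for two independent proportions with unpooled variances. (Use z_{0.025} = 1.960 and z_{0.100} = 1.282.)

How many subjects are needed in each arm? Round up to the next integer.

n = (z_{α/2} + z_β)² · [p₁(1−p₁) + p₂(1−p₂)] / (p₁ − p₂)²
  = (1.960 + 1.282)² · (0.38·0.62 + 0.60·0.40) / (-0.22)²
  = (3.242)² · (0.2356 + 0.2400) / 0.0484
  = 10.5106 · 0.4756 / 0.0484
  = 103.28
Round up → n = 104 per group.

n = 104 per group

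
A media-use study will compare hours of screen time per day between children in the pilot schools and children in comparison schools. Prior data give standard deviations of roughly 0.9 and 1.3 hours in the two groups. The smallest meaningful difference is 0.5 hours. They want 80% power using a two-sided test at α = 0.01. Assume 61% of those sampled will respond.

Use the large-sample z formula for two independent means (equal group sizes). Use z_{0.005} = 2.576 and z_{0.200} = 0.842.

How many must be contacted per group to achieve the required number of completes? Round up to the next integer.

n = (z_{α/2} + z_β)² · (σ₁² + σ₂²) / δ²
  = (2.576 + 0.842)² · (0.9² + 1.3² = 2.5) / 0.5²
  = 11.6827 · 2.5 / 0.25
  = 116.83
Adjust for 61% response: 116.83 / 0.61 = 191.52.
Round up → n = 192 per group.

n = 192 per group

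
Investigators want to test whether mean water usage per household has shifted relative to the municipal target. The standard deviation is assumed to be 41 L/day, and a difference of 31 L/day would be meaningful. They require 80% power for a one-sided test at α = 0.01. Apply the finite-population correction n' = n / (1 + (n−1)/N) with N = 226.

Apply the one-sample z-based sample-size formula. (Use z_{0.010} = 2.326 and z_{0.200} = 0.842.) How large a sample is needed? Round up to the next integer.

n = (z_α + z_β)² · σ² / δ²
  = (2.326 + 0.842)² · 41² / 31²
  = 10.0362 · 1681 / 961
  = 17.56
Finite-population correction (N = 226): 17.56 / (1 + (17.56 − 1)/226) = 16.36.
Round up → n = 17.

n = 17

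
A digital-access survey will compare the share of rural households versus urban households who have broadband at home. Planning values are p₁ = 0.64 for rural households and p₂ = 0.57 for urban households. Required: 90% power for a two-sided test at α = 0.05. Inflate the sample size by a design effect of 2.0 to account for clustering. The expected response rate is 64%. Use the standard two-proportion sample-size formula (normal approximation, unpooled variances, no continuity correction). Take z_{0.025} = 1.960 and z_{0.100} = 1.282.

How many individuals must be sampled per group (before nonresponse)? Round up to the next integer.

n = (z_{α/2} + z_β)² · [p₁(1−p₁) + p₂(1−p₂)] / (p₁ − p₂)²
  = (1.960 + 1.282)² · (0.64·0.36 + 0.57·0.43) / (0.07)²
  = (3.242)² · (0.2304 + 0.2451) / 0.0049
  = 10.5106 · 0.4755 / 0.0049
  = 1019.95
Design effect: 2.0 × 1019.95 = 2039.91.
Adjust for 64% response: 2039.91 / 0.64 = 3187.36.
Round up → n = 3188 per group.

n = 3188 per group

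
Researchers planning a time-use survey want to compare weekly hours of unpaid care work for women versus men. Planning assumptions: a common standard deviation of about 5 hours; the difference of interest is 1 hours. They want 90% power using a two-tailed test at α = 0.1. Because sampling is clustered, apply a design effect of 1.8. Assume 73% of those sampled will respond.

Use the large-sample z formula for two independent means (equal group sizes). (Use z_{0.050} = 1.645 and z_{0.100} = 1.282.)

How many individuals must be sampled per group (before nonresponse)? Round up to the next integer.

n = (z_{α/2} + z_β)² · (σ₁² + σ₂²) / δ²
  = (1.645 + 1.282)² · (2·5² = 50) / 1²
  = 8.5673 · 50 / 1
  = 428.37
Design effect: 1.8 × 428.37 = 771.06.
Adjust for 73% response: 771.06 / 0.73 = 1056.25.
Round up → n = 1057 per group.

n = 1057 per group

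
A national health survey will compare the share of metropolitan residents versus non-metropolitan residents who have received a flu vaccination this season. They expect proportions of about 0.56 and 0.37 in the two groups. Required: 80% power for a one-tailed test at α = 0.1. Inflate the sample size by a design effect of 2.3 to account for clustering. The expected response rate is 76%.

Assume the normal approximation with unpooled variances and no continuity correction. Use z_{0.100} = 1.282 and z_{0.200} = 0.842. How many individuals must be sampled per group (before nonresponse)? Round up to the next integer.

n = (z_α + z_β)² · [p₁(1−p₁) + p₂(1−p₂)] / (p₁ − p₂)²
  = (1.282 + 0.842)² · (0.56·0.44 + 0.37·0.63) / (0.19)²
  = (2.124)² · (0.2464 + 0.2331) / 0.0361
  = 4.5114 · 0.4795 / 0.0361
  = 59.92
Design effect: 2.3 × 59.92 = 137.82.
Adjust for 76% response: 137.82 / 0.76 = 181.34.
Round up → n = 182 per group.

n = 182 per group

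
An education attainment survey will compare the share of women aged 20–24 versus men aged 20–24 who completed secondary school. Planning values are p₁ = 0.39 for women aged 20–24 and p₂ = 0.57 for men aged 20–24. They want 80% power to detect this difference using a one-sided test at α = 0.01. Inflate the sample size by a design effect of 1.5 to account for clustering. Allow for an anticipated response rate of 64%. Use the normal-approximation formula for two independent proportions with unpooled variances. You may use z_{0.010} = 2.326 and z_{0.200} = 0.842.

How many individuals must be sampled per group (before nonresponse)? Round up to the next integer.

n = (z_α + z_β)² · [p₁(1−p₁) + p₂(1−p₂)] / (p₁ − p₂)²
  = (2.326 + 0.842)² · (0.39·0.61 + 0.57·0.43) / (-0.18)²
  = (3.168)² · (0.2379 + 0.2451) / 0.0324
  = 10.0362 · 0.4830 / 0.0324
  = 149.61
Design effect: 1.5 × 149.61 = 224.42.
Adjust for 64% response: 224.42 / 0.64 = 350.66.
Round up → n = 351 per group.

n = 351 per group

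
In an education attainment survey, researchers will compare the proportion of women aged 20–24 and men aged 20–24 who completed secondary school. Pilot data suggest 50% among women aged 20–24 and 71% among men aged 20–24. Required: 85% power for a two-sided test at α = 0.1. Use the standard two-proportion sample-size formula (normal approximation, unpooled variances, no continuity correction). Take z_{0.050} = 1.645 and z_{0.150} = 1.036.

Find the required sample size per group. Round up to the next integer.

n = (z_{α/2} + z_β)² · [p₁(1−p₁) + p₂(1−p₂)] / (p₁ − p₂)²
  = (1.645 + 1.036)² · (0.50·0.50 + 0.71·0.29) / (-0.21)²
  = (2.681)² · (0.2500 + 0.2059) / 0.0441
  = 7.1878 · 0.4559 / 0.0441
  = 74.31
Round up → n = 75 per group.

n = 75 per group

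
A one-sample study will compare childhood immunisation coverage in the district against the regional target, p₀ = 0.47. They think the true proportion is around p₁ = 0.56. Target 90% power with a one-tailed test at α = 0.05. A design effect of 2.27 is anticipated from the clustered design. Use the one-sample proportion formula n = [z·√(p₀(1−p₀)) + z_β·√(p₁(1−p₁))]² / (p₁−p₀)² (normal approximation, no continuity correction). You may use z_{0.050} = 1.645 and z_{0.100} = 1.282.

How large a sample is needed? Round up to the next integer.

n = 596

n = [z_α·√(p₀q₀) + z_β·√(p₁q₁)]² / (p₁ − p₀)²
  = [1.645·√(0.47·0.53) + 1.282·√(0.56·0.44)]² / (0.09)²
  = [1.645·0.4991 + 1.282·0.4964]² / 0.0081
  = [1.4574]² / 0.0081
  = 262.22
Design effect: 2.27 × 262.22 = 595.24.
Round up → n = 596.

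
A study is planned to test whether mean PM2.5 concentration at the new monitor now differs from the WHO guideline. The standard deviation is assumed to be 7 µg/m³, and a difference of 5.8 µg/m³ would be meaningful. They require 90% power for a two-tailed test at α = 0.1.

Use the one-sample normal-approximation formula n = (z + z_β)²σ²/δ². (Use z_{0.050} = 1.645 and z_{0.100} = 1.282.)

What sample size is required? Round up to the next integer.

n = (z_{α/2} + z_β)² · σ² / δ²
  = (1.645 + 1.282)² · 7² / 5.8²
  = 8.5673 · 49 / 33.64
  = 12.48
Round up → n = 13.

n = 13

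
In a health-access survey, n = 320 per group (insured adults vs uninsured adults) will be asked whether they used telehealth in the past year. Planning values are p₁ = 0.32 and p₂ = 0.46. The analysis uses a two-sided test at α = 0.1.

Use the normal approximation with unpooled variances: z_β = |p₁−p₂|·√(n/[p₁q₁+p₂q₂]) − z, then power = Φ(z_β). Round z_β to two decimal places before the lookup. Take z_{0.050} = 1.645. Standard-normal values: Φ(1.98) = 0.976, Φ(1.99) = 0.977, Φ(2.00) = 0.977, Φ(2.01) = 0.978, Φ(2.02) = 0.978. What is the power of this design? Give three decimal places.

Power ≈ 0.978

z_β = |p₁−p₂|·√(n/[p₁q₁+p₂q₂]) − z_{α/2}
    = 0.14 · √(320/0.4660) − 1.645
    = 0.14 · 26.2049 − 1.645
    = 3.6687 − 1.645 = 2.0237 → 2.02
Power = Φ(2.02) = 0.978.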